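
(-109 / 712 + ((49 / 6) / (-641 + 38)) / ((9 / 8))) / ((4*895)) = -1914181 / 41499617760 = -0.00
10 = 10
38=38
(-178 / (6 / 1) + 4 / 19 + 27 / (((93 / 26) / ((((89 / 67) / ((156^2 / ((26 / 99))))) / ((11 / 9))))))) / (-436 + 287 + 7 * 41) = -1687839899 / 7907438088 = -0.21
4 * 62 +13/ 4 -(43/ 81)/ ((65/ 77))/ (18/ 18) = 5278081/ 21060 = 250.62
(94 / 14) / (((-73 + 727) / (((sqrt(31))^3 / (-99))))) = -1457 *sqrt(31) / 453222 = -0.02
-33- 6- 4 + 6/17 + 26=-283/17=-16.65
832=832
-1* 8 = -8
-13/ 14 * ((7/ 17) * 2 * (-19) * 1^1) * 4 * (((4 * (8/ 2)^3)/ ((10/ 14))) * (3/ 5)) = 5311488/ 425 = 12497.62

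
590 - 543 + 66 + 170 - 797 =-514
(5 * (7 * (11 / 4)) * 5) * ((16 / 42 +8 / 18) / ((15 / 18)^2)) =572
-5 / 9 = -0.56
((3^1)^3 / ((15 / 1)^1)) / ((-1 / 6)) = -54 / 5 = -10.80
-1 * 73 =-73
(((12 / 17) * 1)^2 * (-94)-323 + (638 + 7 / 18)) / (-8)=-1397005 / 41616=-33.57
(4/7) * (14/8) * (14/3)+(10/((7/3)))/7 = 776/147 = 5.28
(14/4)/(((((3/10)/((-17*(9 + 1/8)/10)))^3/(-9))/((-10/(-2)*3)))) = 66893418235/1024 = 65325603.75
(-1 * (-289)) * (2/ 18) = 289/ 9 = 32.11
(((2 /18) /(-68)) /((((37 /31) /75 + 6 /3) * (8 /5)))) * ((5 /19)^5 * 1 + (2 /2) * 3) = -14398380125 /9470068426608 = -0.00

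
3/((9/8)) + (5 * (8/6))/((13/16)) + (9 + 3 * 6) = 1477/39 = 37.87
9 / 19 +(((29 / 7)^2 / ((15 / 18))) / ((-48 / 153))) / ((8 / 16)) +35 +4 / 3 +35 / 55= -57670511 / 614460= -93.86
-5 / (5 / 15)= -15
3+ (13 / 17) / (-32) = 1619 / 544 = 2.98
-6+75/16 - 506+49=-458.31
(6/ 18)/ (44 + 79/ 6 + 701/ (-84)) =28/ 4101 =0.01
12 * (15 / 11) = 180 / 11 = 16.36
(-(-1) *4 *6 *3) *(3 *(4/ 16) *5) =270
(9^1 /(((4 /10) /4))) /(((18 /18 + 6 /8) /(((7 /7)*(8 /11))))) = 2880 /77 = 37.40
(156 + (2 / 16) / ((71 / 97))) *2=88705 / 284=312.34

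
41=41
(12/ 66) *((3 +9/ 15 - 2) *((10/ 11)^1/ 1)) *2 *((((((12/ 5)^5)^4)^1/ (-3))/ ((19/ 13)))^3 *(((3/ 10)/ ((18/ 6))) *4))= -586882318382968545191905912461127868258857447676558221175199218270208/ 3599286667321788257822845480404794216156005859375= -163055175268844265249.84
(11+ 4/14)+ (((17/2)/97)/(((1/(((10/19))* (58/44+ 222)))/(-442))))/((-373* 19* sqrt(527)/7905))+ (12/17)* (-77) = -5125/119+ 1384360575* sqrt(527)/143674751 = 178.13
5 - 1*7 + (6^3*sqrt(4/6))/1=-2 + 72*sqrt(6)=174.36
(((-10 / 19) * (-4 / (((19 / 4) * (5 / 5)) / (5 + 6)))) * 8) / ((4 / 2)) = 7040 / 361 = 19.50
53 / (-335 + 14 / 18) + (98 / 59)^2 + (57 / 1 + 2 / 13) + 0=59.75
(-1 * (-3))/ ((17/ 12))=36/ 17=2.12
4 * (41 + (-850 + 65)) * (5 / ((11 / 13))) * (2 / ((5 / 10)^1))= -773760 / 11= -70341.82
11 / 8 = 1.38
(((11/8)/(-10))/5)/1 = -11/400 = -0.03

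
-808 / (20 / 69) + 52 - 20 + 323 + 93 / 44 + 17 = -530967 / 220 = -2413.49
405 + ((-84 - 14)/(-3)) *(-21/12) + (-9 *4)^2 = 1643.83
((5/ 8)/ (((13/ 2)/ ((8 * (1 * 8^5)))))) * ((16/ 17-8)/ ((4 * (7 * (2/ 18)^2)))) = -796262400/ 1547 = -514713.90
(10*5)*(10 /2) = 250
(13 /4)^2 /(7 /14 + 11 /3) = 2.54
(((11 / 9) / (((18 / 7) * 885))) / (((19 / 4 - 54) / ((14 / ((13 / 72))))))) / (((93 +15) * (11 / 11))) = -4312 / 550755855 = -0.00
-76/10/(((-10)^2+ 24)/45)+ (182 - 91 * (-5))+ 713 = 83529/62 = 1347.24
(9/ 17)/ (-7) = -9/ 119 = -0.08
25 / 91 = 0.27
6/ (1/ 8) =48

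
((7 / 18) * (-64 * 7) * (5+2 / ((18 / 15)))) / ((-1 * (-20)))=-1568 / 27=-58.07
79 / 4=19.75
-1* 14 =-14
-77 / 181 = -0.43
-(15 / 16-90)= 1425 / 16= 89.06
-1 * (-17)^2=-289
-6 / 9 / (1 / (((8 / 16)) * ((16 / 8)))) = -2 / 3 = -0.67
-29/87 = -1/3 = -0.33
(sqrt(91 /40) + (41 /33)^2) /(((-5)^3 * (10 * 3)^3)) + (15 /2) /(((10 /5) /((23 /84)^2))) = 405056294173 /1440747000000 -sqrt(910) /67500000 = 0.28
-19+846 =827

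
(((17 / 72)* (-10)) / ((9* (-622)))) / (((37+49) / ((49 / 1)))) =4165 / 17331408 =0.00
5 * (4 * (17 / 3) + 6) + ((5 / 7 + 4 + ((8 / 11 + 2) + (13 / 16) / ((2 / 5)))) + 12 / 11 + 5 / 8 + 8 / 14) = 1146451 / 7392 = 155.09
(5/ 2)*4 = 10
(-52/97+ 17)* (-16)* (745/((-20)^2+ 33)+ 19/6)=-162216872/126003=-1287.40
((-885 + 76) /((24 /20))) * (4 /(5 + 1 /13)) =-52585 /99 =-531.16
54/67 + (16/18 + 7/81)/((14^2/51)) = 375749/354564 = 1.06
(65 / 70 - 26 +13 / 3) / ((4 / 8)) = -871 / 21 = -41.48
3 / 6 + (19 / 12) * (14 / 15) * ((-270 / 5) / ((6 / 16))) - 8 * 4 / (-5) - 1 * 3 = -2089 / 10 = -208.90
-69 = -69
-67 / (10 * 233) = -0.03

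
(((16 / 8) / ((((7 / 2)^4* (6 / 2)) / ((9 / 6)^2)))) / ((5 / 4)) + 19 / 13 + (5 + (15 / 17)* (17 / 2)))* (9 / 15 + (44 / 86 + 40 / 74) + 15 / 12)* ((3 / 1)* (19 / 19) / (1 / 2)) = 1207984919751 / 4965988300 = 243.25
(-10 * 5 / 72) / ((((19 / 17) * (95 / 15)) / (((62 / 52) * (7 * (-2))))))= 92225 / 56316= 1.64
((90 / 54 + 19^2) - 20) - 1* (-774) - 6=3332 / 3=1110.67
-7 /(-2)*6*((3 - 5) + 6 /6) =-21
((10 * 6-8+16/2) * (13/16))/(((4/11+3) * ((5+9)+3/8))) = 858/851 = 1.01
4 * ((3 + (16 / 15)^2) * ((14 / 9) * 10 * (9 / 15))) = 104272 / 675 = 154.48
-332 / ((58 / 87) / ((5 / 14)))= -1245 / 7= -177.86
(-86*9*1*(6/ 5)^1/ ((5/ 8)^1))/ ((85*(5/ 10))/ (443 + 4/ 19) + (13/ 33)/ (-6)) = -5162140368/ 105025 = -49151.54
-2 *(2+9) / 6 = -11 / 3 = -3.67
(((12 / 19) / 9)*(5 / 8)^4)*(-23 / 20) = -2875 / 233472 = -0.01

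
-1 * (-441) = 441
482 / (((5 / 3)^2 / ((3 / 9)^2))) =482 / 25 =19.28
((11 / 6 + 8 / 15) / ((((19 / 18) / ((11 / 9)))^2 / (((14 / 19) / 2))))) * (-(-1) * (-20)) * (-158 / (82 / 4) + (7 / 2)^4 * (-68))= 201430204514 / 843657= 238758.41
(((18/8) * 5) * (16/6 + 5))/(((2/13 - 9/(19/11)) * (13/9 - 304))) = 766935/13604108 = 0.06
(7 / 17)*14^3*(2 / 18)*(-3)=-19208 / 51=-376.63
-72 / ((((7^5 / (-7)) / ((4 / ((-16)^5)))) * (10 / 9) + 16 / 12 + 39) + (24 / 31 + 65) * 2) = -20088 / 195116448595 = -0.00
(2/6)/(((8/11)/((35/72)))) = 385/1728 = 0.22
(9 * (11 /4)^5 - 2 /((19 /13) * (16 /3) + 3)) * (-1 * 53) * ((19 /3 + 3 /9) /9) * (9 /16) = -53895909085 /1724416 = -31254.59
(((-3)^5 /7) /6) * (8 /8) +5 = -11 /14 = -0.79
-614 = -614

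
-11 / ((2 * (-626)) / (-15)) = -165 / 1252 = -0.13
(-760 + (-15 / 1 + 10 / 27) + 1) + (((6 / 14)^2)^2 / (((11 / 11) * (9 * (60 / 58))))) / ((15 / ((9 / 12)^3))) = -160486660459 / 207446400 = -773.63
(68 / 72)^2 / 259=289 / 83916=0.00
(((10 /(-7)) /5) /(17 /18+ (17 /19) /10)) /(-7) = 855 /21658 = 0.04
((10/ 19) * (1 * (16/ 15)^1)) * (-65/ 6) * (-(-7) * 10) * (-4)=291200/ 171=1702.92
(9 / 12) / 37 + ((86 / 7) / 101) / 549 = 1177157 / 57445164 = 0.02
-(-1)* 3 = 3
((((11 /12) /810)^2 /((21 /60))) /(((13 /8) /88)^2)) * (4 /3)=14992384 /1047824505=0.01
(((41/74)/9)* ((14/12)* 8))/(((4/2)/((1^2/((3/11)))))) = 3157/2997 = 1.05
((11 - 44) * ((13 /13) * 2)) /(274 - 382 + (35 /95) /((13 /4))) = 8151 /13324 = 0.61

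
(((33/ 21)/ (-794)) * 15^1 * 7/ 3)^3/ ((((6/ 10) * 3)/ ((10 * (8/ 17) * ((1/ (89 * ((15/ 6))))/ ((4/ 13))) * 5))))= -0.00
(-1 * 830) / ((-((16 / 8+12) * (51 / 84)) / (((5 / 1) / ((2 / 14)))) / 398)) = 23123800 / 17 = 1360223.53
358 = 358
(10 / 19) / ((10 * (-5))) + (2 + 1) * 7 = 1994 / 95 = 20.99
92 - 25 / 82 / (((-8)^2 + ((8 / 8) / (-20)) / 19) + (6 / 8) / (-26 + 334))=28252842564 / 307112017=92.00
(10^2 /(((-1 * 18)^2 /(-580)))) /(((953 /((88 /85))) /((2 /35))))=-102080 /9185967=-0.01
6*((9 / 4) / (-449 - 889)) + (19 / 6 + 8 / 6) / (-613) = -9531 / 546796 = -0.02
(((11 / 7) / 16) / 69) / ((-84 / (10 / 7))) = -55 / 2272032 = -0.00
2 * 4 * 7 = 56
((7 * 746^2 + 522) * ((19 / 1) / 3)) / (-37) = -74026546 / 111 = -666905.82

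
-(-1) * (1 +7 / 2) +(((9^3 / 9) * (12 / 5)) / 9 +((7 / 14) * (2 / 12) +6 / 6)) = 1631 / 60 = 27.18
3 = 3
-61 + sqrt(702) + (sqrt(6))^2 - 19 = -74 + 3 * sqrt(78) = -47.50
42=42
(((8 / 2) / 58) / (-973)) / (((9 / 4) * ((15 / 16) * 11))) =-128 / 41902245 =-0.00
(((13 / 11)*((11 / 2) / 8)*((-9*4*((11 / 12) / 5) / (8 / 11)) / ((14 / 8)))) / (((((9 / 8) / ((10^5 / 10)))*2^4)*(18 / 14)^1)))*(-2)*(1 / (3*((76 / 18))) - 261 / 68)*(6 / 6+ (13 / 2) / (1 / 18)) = -18781816625 / 11628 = -1615223.31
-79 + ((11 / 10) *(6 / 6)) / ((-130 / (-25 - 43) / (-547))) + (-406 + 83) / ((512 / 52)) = -17744067 / 41600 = -426.54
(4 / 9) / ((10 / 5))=2 / 9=0.22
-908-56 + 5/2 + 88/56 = -13439/14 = -959.93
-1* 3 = -3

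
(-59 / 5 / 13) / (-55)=59 / 3575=0.02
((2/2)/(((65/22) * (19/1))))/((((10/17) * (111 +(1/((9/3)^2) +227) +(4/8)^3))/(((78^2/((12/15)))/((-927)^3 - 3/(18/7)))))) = -9451728/11057743903794175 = -0.00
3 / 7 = 0.43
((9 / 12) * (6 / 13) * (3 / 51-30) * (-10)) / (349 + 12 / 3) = 0.29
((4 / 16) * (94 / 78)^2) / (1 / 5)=11045 / 6084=1.82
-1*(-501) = 501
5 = 5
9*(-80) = -720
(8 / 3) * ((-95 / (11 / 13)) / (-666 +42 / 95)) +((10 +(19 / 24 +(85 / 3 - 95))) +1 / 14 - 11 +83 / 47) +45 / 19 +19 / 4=-1499129648713 / 26085723048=-57.47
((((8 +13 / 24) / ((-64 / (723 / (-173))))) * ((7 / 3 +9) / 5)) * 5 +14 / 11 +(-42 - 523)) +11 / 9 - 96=-2859507091 / 4384512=-652.18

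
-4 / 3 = -1.33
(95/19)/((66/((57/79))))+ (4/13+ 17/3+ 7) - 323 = -21010453/67782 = -309.97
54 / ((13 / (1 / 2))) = 27 / 13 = 2.08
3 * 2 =6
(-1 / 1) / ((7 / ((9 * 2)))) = -18 / 7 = -2.57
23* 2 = 46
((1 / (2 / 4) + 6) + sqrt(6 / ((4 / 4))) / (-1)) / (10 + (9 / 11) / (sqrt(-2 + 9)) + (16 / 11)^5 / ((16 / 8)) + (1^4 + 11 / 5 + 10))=-120082437550460*sqrt(6) / 3176396761305127 -4244305843800*sqrt(7) / 3176396761305127 + 530538230475*sqrt(42) / 3176396761305127 + 960659500403680 / 3176396761305127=0.21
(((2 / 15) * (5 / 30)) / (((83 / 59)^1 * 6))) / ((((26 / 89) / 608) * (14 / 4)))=1596304 / 1019655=1.57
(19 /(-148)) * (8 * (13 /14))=-247 /259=-0.95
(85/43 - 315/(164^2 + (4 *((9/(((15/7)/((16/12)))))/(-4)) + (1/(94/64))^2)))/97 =0.02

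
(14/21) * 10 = 20/3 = 6.67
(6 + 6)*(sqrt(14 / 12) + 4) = 2*sqrt(42) + 48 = 60.96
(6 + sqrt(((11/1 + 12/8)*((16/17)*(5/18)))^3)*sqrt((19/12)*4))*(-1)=-5000*sqrt(4845)/23409 -6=-20.87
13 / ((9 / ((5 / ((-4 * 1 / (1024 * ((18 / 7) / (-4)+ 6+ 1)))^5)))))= -12471343410434885550080 / 151263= -82448076597944543.94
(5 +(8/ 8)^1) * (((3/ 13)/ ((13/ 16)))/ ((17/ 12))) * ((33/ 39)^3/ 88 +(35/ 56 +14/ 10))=2.44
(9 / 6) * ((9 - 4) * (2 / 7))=15 / 7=2.14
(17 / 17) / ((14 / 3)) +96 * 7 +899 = 21997 / 14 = 1571.21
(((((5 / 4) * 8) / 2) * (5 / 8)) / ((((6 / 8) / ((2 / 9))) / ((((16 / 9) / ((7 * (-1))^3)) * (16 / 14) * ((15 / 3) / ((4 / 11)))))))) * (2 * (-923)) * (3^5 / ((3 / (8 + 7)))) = 406120000 / 2401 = 169146.19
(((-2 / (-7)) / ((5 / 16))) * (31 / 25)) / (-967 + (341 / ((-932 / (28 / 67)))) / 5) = -3871528 / 3302318775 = -0.00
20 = 20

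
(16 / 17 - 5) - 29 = -33.06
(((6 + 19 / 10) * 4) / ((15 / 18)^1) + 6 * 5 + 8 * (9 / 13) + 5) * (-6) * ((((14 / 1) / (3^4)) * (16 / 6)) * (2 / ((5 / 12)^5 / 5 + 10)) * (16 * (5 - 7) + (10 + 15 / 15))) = 911.05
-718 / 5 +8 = -678 / 5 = -135.60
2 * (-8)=-16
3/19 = 0.16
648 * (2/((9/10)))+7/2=1443.50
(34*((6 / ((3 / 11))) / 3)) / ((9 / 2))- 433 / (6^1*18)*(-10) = 191 / 2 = 95.50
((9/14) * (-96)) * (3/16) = -11.57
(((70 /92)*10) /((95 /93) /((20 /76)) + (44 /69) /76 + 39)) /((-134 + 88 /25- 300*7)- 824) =-2576875 /44368791038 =-0.00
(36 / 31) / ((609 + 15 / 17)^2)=289 / 92565504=0.00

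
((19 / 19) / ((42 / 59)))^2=3481 / 1764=1.97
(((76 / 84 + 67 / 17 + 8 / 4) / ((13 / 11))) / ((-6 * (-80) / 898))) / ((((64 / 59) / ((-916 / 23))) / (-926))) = 1452129569869 / 3941280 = 368441.11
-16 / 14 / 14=-4 / 49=-0.08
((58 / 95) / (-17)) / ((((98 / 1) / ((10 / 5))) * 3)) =-58 / 237405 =-0.00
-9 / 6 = -1.50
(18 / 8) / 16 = 9 / 64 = 0.14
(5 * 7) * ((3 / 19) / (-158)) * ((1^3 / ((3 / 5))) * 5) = -875 / 3002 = -0.29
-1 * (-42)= 42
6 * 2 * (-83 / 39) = -25.54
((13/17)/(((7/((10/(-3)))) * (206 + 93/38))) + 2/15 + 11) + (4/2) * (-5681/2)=-26722061484/4712995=-5669.87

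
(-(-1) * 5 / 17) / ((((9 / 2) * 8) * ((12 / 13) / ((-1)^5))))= -65 / 7344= -0.01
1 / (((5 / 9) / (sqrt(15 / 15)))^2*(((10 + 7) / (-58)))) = -4698 / 425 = -11.05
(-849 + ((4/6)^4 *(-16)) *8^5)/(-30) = 8457377/2430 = 3480.40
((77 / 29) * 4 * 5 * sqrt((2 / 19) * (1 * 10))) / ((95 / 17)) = 10472 * sqrt(95) / 10469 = 9.75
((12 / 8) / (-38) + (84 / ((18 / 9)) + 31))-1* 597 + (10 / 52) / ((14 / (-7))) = -524.14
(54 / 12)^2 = 81 / 4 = 20.25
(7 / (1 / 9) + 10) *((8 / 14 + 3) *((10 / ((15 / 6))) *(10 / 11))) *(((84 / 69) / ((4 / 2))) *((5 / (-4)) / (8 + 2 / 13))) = -1186250 / 13409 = -88.47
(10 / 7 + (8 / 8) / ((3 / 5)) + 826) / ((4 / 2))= 17411 / 42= 414.55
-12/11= -1.09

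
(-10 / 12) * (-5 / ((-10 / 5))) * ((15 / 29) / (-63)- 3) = 11450 / 1827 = 6.27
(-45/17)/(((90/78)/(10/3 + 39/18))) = -12.62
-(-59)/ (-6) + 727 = 717.17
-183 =-183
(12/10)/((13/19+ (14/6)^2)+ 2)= 513/3475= 0.15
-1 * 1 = -1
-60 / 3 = -20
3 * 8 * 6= 144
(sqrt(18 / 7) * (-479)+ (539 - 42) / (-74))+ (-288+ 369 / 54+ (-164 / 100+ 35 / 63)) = -1437 * sqrt(14) / 7 - 2405653 / 8325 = -1057.08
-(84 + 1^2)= -85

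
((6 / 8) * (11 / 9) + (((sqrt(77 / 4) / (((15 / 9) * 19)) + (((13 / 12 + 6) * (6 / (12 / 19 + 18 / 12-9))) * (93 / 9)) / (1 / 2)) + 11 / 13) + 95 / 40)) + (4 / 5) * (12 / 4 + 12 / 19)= -934798823 / 7736040 + 3 * sqrt(77) / 190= -120.70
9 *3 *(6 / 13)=162 / 13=12.46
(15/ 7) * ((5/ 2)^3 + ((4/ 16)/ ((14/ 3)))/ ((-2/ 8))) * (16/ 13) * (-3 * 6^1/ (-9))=51780/ 637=81.29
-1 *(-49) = 49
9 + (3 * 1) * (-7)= -12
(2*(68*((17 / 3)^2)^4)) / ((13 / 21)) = 6640921083832 / 28431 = 233580285.04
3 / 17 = 0.18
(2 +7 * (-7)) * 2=-94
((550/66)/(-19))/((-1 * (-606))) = -25/34542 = -0.00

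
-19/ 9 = -2.11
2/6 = 1/3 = 0.33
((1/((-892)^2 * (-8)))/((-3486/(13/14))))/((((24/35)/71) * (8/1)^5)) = 4615/34901030546178048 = 0.00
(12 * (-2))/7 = -24/7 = -3.43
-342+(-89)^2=7579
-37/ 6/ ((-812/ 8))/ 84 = 37/ 51156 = 0.00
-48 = -48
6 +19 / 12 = 7.58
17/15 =1.13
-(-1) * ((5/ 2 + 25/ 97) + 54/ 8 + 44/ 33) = 12619/ 1164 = 10.84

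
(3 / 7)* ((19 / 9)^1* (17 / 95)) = 17 / 105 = 0.16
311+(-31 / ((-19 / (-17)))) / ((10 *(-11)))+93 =844887 / 2090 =404.25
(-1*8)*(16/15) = -8.53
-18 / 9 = -2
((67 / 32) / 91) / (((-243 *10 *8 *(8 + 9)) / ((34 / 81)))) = -67 / 2292675840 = -0.00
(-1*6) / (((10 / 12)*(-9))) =0.80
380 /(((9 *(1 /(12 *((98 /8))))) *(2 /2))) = 18620 /3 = 6206.67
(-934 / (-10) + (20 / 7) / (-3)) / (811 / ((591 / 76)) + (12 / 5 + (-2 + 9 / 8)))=0.87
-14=-14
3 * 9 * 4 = 108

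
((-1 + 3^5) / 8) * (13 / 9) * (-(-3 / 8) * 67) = 105391 / 96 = 1097.82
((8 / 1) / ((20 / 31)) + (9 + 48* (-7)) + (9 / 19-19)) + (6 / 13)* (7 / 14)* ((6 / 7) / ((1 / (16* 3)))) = -2797797 / 8645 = -323.63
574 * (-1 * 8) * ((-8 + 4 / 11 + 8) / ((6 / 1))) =-9184 / 33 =-278.30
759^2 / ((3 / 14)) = 2688378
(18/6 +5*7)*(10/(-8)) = -95/2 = -47.50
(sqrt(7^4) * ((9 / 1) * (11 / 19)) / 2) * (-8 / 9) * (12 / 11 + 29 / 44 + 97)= -212905 / 19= -11205.53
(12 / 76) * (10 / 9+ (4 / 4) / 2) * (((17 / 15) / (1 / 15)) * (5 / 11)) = 2465 / 1254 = 1.97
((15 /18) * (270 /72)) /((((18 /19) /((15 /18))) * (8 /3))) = 2375 /2304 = 1.03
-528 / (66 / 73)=-584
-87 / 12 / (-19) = 29 / 76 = 0.38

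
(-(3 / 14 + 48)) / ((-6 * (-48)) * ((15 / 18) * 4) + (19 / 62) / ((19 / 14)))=-20925 / 416738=-0.05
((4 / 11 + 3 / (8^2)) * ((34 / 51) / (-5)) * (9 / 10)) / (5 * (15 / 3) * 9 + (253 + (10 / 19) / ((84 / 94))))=-345933 / 3360843200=-0.00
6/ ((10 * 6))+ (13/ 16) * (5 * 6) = 979/ 40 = 24.48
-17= -17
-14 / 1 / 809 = -14 / 809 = -0.02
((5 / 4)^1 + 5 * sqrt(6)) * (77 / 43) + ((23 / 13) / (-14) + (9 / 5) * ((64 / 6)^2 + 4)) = 385 * sqrt(6) / 43 + 3351281 / 15652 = 236.04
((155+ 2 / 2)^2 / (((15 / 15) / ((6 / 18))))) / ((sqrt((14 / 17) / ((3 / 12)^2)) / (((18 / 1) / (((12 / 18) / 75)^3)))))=51975421875 * sqrt(238) / 14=57274125387.37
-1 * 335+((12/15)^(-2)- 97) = -6887/16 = -430.44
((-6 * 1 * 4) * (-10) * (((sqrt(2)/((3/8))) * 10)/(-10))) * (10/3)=-3016.99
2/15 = 0.13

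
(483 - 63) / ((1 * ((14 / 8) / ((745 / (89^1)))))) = 178800 / 89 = 2008.99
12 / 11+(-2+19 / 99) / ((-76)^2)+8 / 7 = 8939995 / 4002768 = 2.23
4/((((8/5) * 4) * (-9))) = -5/72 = -0.07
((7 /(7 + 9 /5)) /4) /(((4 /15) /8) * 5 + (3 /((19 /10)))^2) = 5415 /72424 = 0.07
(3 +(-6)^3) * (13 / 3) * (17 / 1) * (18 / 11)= -282438 / 11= -25676.18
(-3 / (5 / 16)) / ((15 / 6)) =-3.84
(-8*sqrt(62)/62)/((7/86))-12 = -344*sqrt(62)/217-12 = -24.48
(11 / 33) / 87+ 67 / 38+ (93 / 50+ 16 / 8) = 697606 / 123975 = 5.63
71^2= 5041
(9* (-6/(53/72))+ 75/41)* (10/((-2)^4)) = -777165/17384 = -44.71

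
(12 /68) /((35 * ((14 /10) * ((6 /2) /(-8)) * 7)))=-8 /5831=-0.00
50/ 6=25/ 3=8.33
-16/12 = -4/3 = -1.33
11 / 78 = 0.14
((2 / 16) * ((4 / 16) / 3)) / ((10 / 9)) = 3 / 320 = 0.01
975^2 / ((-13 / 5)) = -365625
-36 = -36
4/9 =0.44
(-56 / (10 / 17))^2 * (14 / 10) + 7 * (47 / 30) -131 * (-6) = 10113917 / 750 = 13485.22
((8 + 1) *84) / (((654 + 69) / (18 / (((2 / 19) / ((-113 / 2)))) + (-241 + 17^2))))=-2422602 / 241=-10052.29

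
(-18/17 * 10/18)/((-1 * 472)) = 5/4012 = 0.00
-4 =-4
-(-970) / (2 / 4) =1940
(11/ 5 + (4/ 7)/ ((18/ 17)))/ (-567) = -863/ 178605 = -0.00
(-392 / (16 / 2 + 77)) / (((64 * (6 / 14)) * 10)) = -343 / 20400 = -0.02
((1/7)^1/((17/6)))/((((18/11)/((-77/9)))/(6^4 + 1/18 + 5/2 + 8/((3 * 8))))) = -1414490/4131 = -342.41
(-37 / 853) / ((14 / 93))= -3441 / 11942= -0.29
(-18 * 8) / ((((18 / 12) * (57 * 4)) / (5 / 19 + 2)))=-344 / 361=-0.95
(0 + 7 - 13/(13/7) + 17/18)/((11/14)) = 119/99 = 1.20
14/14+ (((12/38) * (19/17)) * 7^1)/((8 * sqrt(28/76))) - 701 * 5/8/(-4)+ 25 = 3 * sqrt(133)/68+ 4337/32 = 136.04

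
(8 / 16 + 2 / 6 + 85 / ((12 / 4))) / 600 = 7 / 144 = 0.05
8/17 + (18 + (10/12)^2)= 11729/612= 19.17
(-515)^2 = 265225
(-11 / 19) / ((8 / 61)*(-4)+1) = -671 / 551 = -1.22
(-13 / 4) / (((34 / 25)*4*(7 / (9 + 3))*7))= -975 / 6664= -0.15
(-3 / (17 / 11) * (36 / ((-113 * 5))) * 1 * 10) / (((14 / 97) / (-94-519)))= -70639668 / 13447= -5253.19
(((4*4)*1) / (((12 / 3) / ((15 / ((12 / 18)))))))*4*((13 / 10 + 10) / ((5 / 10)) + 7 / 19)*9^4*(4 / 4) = 1030759344 / 19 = 54250491.79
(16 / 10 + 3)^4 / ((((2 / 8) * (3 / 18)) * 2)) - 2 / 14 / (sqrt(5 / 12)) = 3358092 / 625 - 2 * sqrt(15) / 35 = 5372.73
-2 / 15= -0.13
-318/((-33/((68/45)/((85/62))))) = 26288/2475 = 10.62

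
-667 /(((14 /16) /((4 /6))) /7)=-10672 /3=-3557.33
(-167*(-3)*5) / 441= 835 / 147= 5.68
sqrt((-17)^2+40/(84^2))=sqrt(509806)/42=17.00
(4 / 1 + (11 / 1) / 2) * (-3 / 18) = -19 / 12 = -1.58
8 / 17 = 0.47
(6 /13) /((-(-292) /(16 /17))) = 24 /16133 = 0.00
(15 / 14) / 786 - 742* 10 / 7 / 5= -777611 / 3668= -212.00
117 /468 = 1 /4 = 0.25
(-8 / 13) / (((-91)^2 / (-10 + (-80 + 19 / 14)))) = 0.01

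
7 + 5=12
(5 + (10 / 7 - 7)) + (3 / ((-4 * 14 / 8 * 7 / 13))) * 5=-223 / 49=-4.55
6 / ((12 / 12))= 6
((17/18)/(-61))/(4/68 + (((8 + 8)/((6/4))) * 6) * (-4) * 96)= 289/458734518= 0.00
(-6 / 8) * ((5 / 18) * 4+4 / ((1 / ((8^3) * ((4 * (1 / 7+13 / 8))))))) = -456227 / 42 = -10862.55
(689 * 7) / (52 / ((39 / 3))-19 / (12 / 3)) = -19292 / 3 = -6430.67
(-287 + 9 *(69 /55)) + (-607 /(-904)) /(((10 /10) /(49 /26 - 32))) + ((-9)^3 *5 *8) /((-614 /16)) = 184121302523 /396865040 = 463.94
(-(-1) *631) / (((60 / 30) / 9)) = 5679 / 2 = 2839.50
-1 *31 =-31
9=9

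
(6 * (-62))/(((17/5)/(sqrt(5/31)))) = -60 * sqrt(155)/17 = -43.94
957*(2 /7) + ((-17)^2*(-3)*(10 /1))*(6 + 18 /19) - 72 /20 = -39875964 /665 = -59963.86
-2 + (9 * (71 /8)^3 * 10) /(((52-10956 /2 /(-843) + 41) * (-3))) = -1522909873 /7157504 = -212.77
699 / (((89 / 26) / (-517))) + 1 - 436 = -9434673 / 89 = -106007.56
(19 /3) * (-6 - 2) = -152 /3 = -50.67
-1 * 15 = -15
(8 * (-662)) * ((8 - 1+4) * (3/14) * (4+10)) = -174768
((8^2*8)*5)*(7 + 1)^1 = 20480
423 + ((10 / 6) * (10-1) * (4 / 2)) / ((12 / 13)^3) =132809 / 288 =461.14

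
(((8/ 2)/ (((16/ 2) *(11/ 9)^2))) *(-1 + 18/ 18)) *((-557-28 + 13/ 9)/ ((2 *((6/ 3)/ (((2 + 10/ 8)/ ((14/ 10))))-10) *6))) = 0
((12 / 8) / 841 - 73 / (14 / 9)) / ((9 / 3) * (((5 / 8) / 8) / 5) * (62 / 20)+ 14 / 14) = -176805120 / 4315171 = -40.97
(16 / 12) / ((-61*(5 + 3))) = -1 / 366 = -0.00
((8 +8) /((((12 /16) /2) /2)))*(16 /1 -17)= -256 /3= -85.33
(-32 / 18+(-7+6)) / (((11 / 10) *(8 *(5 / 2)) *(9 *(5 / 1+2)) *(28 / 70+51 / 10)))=-25 / 68607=-0.00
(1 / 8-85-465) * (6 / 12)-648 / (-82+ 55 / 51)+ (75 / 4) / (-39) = -229549465 / 858416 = -267.41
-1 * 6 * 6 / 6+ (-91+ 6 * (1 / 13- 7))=-138.54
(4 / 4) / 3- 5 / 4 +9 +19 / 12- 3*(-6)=83 / 3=27.67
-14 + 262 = 248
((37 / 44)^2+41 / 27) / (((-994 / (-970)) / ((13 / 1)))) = 733517395 / 25979184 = 28.23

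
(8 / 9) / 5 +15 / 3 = 233 / 45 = 5.18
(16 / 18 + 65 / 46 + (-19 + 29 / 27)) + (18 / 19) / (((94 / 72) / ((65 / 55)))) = -180152707 / 12200166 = -14.77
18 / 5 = 3.60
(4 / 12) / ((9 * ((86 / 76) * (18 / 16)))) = 304 / 10449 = 0.03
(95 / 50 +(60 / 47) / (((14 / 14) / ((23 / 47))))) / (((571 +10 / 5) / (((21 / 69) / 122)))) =390397 / 35517141420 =0.00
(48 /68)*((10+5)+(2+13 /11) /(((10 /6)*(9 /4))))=11.19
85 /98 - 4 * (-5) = 2045 /98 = 20.87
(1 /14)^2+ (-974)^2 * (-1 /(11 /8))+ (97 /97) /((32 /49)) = -11900165245 /17248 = -689944.65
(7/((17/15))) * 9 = 945/17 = 55.59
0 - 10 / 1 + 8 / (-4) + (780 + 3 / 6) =1537 / 2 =768.50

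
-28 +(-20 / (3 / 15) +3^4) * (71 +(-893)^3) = 13530315806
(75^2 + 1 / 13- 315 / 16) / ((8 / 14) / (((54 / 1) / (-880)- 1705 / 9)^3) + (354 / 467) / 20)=8053917607181014418011534715 / 54457389181156606566792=147893.94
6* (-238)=-1428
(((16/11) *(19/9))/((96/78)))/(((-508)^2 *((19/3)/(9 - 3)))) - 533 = -756514603/1419352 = -533.00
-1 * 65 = -65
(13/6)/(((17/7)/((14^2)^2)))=1747928/51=34273.10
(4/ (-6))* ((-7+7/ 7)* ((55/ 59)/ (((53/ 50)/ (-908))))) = -9988000/ 3127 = -3194.12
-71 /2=-35.50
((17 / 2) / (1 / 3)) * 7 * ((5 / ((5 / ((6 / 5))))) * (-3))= -3213 / 5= -642.60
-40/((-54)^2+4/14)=-140/10207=-0.01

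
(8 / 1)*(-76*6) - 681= -4329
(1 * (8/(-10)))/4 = -1/5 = -0.20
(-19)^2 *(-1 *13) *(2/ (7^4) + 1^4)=-11277279/ 2401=-4696.91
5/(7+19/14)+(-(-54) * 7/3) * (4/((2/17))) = 4284.60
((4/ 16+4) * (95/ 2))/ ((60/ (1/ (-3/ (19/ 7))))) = -6137/ 2016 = -3.04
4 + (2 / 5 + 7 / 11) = 277 / 55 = 5.04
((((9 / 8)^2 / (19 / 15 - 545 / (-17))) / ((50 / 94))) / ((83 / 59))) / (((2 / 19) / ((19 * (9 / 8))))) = 37218149487 / 3611310080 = 10.31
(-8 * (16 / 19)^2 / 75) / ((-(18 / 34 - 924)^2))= 0.00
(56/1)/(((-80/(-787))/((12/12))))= 5509/10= 550.90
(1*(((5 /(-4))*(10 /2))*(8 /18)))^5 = -165.38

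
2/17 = 0.12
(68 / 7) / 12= 17 / 21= 0.81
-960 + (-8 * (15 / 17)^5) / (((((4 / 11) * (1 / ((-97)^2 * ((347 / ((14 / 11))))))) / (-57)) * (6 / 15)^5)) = 53436681972339966345 / 318047968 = 168014536638.51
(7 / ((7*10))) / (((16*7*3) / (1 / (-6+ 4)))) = -0.00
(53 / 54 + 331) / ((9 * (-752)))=-17927 / 365472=-0.05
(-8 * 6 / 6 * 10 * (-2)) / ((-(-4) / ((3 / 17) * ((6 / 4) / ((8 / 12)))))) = 270 / 17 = 15.88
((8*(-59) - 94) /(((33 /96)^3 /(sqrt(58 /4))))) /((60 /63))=-55713.65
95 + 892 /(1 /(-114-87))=-179197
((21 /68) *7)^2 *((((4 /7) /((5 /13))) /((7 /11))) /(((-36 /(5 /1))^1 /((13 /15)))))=-1.31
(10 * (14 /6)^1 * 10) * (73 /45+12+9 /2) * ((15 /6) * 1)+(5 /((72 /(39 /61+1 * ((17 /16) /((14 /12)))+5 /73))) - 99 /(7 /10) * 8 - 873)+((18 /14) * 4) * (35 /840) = 65922710471 /7694784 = 8567.19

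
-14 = -14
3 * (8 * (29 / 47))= 696 / 47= 14.81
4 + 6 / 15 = 22 / 5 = 4.40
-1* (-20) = 20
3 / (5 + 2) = 3 / 7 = 0.43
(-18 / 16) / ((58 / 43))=-387 / 464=-0.83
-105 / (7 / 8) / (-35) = 24 / 7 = 3.43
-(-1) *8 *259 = 2072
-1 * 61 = -61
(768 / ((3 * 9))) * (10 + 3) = 3328 / 9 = 369.78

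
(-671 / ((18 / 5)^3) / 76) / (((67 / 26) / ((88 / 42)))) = -11994125 / 77953428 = -0.15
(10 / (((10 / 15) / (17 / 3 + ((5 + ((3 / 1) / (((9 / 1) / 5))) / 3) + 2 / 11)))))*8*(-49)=-67055.76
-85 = -85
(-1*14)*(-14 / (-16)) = -49 / 4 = -12.25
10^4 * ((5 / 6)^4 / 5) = 78125 / 81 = 964.51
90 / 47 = 1.91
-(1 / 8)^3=-0.00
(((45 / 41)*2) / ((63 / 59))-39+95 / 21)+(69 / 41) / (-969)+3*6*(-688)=-3453044257 / 278103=-12416.42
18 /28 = 9 /14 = 0.64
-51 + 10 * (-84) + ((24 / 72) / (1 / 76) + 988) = 367 / 3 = 122.33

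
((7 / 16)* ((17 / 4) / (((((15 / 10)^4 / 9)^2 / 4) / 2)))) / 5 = 3808 / 405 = 9.40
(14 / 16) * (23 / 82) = 161 / 656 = 0.25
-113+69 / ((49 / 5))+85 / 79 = -406003 / 3871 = -104.88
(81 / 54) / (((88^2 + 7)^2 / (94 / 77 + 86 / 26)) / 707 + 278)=1373499 / 17436863434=0.00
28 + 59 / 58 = 1683 / 58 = 29.02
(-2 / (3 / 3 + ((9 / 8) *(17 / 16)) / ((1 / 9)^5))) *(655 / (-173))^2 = -4393216 / 10815891665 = -0.00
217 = 217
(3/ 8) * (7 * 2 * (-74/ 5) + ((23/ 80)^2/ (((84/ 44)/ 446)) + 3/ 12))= -12609403/ 179200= -70.36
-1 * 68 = -68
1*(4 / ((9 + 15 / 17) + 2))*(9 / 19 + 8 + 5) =8704 / 1919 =4.54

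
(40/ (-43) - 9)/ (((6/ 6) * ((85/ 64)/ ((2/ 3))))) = -54656/ 10965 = -4.98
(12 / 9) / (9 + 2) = 4 / 33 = 0.12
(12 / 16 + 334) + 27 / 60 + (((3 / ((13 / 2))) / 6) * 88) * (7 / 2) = 23328 / 65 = 358.89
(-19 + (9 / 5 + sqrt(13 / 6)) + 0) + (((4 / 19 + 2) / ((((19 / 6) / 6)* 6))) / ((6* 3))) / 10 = -31039 / 1805 + sqrt(78) / 6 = -15.72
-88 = -88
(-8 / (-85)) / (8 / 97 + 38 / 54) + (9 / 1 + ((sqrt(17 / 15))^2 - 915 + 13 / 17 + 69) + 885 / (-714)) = -6146756617 / 7350630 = -836.22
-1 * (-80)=80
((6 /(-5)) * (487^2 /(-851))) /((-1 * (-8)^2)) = -711507 /136160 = -5.23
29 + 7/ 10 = 297/ 10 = 29.70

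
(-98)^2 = 9604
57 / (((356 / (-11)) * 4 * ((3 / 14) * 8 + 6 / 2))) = -133 / 1424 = -0.09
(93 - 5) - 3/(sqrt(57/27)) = 88 - 9 * sqrt(19)/19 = 85.94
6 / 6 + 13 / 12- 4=-23 / 12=-1.92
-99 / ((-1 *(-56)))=-99 / 56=-1.77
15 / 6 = 5 / 2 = 2.50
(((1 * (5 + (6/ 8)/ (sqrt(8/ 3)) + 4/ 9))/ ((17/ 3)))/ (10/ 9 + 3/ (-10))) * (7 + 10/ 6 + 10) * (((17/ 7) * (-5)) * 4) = -78400/ 73-2700 * sqrt(6)/ 73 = -1164.57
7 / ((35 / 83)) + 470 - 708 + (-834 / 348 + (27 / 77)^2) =-384586619 / 1719410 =-223.67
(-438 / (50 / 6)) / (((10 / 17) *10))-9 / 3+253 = 301331 / 1250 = 241.06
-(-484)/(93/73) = 35332/93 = 379.91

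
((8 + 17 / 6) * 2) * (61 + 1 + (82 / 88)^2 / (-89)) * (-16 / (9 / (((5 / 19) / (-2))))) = 1157126425 / 3682998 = 314.18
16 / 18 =8 / 9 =0.89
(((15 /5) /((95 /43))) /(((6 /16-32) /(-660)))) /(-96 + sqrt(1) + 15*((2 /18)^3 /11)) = -16551216 /55483705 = -0.30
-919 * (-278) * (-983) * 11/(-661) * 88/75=243102364208/49575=4903728.98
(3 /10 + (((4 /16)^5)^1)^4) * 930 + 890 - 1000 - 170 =-549755813423 /549755813888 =-1.00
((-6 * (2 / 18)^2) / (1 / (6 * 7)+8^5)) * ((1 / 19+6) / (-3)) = 3220 / 706019841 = 0.00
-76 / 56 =-19 / 14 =-1.36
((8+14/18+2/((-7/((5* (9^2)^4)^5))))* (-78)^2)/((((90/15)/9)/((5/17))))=-42153230538603778005705480510732936684582383790/119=-354228828055493932821054500000000000000000000.00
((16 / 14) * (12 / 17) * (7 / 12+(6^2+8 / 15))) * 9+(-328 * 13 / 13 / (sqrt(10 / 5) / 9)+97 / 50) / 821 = 77437399 / 287350- 1476 * sqrt(2) / 821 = 266.95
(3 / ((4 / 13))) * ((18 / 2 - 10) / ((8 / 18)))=-351 / 16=-21.94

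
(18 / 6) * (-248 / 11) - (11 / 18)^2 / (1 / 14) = -72.86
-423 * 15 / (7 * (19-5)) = -6345 / 98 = -64.74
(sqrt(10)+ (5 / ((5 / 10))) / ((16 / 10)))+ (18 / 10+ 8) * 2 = sqrt(10)+ 517 / 20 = 29.01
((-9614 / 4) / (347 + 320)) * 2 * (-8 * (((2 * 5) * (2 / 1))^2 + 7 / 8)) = 670263 / 29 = 23112.52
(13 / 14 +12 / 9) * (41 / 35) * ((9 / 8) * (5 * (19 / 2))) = 222015 / 1568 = 141.59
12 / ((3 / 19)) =76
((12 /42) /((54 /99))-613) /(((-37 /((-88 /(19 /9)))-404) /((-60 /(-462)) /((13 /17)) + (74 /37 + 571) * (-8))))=-1416388340832 /203371805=-6964.53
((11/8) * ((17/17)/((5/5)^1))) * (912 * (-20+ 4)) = -20064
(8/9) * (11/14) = 44/63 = 0.70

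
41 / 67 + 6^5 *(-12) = -6251863 / 67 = -93311.39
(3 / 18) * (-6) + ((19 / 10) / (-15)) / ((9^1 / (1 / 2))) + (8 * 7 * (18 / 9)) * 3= 904481 / 2700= 334.99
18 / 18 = 1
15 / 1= 15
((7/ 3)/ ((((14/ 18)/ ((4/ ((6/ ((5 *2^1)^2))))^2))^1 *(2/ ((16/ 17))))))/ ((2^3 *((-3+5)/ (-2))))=-40000/ 51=-784.31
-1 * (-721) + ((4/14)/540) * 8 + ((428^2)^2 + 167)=31710777913084/945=33556378744.00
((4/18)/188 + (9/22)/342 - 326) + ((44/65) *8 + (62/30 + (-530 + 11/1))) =-19250982151/22985820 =-837.52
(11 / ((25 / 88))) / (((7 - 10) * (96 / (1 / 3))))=-121 / 2700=-0.04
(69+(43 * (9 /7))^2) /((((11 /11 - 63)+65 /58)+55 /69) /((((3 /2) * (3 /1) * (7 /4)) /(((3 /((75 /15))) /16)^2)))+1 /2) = 490325040000 /76756057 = 6388.10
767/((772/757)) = 580619/772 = 752.10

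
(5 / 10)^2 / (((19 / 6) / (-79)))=-237 / 38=-6.24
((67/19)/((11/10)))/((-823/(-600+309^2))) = -63570270/172007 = -369.58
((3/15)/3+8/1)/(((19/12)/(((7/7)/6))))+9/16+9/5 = 2929/912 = 3.21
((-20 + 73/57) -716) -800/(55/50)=-916669/627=-1461.99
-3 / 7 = -0.43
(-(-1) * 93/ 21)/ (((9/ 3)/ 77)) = 341/ 3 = 113.67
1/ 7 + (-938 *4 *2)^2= 394170113/ 7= 56310016.14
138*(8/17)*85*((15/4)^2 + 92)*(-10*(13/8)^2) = -494717925/32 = -15459935.16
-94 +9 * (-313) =-2911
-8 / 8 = -1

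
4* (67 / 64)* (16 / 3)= 67 / 3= 22.33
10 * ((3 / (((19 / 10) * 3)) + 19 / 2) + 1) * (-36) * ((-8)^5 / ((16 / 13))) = 2007982080 / 19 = 105683267.37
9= 9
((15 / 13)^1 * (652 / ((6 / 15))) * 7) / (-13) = -171150 / 169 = -1012.72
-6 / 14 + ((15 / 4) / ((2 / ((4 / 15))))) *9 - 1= 43 / 14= 3.07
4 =4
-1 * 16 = -16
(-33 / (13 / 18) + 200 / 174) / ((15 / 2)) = -100756 / 16965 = -5.94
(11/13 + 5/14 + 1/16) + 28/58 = 73831/42224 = 1.75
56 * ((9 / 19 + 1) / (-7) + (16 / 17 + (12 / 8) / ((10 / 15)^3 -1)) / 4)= -9191 / 323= -28.46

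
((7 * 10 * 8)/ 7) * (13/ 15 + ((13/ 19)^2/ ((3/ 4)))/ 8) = 81848/ 1083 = 75.58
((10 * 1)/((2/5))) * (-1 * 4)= -100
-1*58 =-58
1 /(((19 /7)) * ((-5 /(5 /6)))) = -7 /114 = -0.06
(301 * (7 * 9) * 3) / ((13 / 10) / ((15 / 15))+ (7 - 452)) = -63210 / 493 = -128.22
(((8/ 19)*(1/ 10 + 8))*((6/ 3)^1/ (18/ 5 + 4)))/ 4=0.22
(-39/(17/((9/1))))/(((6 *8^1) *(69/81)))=-0.50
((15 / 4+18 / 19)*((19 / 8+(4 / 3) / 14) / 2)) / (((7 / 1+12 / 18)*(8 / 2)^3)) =21165 / 1789952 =0.01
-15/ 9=-5/ 3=-1.67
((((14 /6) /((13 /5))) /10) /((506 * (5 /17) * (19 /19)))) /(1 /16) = 476 /49335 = 0.01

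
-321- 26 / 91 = -2249 / 7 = -321.29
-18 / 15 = -1.20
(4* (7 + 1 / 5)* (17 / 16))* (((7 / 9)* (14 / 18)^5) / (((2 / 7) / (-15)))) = -14000231 / 39366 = -355.64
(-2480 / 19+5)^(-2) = 361 / 5688225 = 0.00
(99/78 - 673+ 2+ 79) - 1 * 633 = -1223.73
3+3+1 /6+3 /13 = 499 /78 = 6.40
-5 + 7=2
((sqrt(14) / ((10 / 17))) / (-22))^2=2023 / 24200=0.08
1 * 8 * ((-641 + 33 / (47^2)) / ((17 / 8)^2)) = -724959232 / 638401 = -1135.59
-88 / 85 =-1.04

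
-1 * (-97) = 97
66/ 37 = 1.78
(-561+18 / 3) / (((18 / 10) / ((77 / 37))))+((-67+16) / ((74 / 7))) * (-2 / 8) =-568729 / 888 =-640.46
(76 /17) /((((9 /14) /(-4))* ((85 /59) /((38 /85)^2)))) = -3.86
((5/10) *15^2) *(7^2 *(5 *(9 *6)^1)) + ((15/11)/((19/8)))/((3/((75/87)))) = 9021041875/6061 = 1488375.16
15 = 15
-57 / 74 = -0.77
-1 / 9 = -0.11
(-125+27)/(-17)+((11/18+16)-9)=4093/306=13.38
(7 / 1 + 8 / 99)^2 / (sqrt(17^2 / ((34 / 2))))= 491401 * sqrt(17) / 166617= 12.16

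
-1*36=-36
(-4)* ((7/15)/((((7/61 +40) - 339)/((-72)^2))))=368928/11395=32.38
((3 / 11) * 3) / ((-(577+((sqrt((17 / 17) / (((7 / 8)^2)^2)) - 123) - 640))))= 441 / 99550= 0.00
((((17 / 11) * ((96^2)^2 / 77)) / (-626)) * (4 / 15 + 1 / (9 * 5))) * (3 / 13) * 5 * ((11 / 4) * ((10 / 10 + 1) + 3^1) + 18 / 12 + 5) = -18381.45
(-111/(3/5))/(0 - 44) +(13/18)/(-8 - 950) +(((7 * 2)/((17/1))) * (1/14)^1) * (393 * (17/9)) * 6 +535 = 37993885/47421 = 801.20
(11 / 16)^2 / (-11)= -11 / 256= -0.04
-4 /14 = -0.29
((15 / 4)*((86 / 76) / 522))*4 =215 / 6612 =0.03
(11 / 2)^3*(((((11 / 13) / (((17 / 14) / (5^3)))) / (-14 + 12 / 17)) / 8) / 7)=-1830125 / 94016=-19.47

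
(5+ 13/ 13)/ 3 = 2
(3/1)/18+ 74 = 74.17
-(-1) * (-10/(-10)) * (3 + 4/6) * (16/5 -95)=-1683/5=-336.60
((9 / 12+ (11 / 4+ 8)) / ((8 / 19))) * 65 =28405 / 16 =1775.31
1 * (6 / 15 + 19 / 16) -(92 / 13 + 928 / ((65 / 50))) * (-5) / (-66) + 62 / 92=-1252307 / 23920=-52.35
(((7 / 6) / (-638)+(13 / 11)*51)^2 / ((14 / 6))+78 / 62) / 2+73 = 1806225448999 / 2119885152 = 852.04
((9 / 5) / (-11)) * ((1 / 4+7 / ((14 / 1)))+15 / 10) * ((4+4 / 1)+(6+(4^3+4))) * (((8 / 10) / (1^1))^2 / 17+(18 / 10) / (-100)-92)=2596467393 / 935000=2776.97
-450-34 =-484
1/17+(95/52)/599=0.06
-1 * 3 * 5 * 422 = -6330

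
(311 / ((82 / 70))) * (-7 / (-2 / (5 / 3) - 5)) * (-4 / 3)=-1523900 / 3813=-399.66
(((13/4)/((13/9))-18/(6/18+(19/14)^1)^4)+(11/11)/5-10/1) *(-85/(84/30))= 421376823235/1423054136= 296.11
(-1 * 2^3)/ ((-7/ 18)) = 144/ 7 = 20.57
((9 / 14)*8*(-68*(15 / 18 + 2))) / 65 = -6936 / 455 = -15.24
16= 16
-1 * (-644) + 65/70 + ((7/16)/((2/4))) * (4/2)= 18107/28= 646.68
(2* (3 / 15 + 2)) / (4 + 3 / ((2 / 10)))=22 / 95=0.23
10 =10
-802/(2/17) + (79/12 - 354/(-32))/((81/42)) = -4411487/648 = -6807.85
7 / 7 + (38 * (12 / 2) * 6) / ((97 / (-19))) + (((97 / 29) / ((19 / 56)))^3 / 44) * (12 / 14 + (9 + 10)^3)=26615171024102613 / 178492189117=149111.12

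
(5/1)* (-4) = -20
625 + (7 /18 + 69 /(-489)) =1834477 /2934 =625.25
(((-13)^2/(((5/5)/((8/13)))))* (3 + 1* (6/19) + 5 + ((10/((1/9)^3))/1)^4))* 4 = 22323230563458305728/19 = 1174906871760963459.37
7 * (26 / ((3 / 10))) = 1820 / 3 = 606.67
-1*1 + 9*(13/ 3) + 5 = 43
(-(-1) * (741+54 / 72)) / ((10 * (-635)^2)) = 2967 / 16129000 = 0.00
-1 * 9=-9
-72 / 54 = -4 / 3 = -1.33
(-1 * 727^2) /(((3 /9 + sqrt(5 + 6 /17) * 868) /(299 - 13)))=7709123994 /617054239 - 1180856404728 * sqrt(1547) /617054239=-75256.98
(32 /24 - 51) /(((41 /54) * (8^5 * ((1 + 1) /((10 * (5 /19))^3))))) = -20953125 /1151873024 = -0.02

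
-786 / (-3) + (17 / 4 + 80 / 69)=73805 / 276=267.41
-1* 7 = -7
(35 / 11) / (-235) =-7 / 517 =-0.01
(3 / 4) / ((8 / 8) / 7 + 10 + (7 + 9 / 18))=21 / 494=0.04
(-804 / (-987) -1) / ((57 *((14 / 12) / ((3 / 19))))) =-366 / 831383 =-0.00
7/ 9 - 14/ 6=-14/ 9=-1.56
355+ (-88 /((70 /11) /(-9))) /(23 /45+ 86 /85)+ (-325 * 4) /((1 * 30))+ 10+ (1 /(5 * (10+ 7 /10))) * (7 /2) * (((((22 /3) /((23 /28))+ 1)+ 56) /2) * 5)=16624504321 /40138910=414.17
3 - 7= -4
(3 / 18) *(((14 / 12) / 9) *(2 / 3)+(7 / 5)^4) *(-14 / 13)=-1391992 / 1974375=-0.71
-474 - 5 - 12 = -491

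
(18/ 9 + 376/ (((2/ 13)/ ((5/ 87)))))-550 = -35456/ 87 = -407.54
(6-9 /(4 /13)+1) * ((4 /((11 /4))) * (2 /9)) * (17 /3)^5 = -1010938184 /24057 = -42022.62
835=835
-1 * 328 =-328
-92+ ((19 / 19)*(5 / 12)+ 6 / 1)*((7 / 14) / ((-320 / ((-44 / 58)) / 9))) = -3412499 / 37120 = -91.93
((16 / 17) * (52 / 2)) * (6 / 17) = 2496 / 289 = 8.64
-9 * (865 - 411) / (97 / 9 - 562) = 36774 / 4961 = 7.41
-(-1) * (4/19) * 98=392/19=20.63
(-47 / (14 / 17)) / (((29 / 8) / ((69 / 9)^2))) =-1690684 / 1827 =-925.39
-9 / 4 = -2.25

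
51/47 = 1.09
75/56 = 1.34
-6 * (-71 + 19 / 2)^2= -45387 / 2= -22693.50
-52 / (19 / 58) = -3016 / 19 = -158.74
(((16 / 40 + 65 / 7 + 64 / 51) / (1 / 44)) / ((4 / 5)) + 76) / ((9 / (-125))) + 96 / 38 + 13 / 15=-2872132468 / 305235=-9409.58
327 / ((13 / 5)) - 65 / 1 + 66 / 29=23768 / 377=63.05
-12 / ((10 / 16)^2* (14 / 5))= -384 / 35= -10.97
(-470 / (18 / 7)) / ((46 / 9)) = -1645 / 46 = -35.76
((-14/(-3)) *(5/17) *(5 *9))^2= 1102500/289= 3814.88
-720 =-720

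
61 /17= 3.59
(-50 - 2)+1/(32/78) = -793/16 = -49.56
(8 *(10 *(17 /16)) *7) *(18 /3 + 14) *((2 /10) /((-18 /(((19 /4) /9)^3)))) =-4081105 /209952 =-19.44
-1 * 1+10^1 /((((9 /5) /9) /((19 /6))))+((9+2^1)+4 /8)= 1013 /6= 168.83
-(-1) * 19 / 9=19 / 9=2.11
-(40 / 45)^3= -512 / 729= -0.70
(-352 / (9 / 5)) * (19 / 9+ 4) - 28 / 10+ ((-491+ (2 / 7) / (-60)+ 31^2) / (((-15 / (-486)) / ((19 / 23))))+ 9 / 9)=3711032702 / 326025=11382.66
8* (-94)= -752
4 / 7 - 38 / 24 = -85 / 84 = -1.01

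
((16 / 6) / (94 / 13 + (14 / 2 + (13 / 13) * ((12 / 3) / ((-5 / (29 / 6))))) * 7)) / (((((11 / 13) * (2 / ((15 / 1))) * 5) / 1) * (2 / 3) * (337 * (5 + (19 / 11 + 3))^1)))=15210 / 205067533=0.00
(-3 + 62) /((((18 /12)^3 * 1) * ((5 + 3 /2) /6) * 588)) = 472 /17199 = 0.03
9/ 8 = 1.12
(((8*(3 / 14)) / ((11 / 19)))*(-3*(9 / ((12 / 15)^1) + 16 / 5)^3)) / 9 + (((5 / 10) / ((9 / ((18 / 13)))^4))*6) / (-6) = -13098470287971 / 4398394000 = -2978.01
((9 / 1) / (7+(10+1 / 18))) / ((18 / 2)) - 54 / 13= -16344 / 3991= -4.10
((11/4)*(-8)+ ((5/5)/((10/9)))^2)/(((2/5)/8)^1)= -423.80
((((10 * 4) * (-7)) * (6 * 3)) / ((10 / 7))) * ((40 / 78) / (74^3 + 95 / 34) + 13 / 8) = -1026839822799 / 179110243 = -5733.00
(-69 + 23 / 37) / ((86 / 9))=-11385 / 1591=-7.16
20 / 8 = 5 / 2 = 2.50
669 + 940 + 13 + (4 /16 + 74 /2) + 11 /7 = 46503 /28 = 1660.82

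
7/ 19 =0.37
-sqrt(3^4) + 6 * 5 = 21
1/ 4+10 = 41/ 4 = 10.25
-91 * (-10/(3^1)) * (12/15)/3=728/9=80.89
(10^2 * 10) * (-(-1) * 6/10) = 600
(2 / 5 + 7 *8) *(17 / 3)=1598 / 5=319.60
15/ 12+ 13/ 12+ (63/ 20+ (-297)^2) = 5292869/ 60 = 88214.48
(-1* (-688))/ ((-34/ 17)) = -344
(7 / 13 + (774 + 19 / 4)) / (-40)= -40523 / 2080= -19.48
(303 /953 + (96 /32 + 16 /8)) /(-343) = -724 /46697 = -0.02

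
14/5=2.80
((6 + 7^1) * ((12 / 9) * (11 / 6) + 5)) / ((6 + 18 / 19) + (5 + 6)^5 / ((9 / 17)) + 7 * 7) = 16549 / 52029040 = 0.00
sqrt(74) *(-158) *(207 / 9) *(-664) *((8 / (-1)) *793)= -15307919744 *sqrt(74)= -131683704799.67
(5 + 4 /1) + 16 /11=115 /11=10.45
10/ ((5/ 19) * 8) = 19/ 4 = 4.75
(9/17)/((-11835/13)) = -13/22355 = -0.00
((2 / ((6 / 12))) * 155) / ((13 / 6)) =3720 / 13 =286.15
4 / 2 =2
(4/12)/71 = 1/213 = 0.00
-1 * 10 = -10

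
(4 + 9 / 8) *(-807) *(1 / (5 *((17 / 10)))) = -33087 / 68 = -486.57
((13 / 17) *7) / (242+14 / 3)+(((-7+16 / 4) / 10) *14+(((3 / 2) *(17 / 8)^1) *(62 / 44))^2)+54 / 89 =575773195593 / 34681349120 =16.60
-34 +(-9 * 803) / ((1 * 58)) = -9199 / 58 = -158.60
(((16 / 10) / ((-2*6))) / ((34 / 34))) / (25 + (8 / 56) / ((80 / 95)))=-224 / 42285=-0.01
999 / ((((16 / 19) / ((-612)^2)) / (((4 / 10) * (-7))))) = -6220567206 / 5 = -1244113441.20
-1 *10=-10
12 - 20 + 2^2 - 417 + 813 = 392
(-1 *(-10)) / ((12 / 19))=95 / 6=15.83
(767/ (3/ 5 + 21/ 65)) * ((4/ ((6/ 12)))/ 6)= 9971/ 9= 1107.89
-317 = -317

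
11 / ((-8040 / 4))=-11 / 2010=-0.01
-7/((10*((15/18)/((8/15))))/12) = -672/125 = -5.38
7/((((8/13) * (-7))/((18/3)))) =-39/4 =-9.75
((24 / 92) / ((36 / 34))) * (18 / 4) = 51 / 46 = 1.11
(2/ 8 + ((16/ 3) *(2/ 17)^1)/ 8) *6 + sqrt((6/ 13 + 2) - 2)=sqrt(78)/ 13 + 67/ 34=2.65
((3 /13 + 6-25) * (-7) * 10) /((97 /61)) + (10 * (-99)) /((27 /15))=348330 /1261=276.23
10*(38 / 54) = 190 / 27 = 7.04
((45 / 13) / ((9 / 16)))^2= 37.87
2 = 2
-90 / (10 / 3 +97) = -270 / 301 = -0.90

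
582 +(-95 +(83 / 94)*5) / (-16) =883843 / 1504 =587.66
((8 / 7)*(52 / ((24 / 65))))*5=16900 / 21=804.76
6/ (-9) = -2/ 3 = -0.67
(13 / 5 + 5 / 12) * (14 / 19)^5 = 24336536 / 37141485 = 0.66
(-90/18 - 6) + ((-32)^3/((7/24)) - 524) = -790177/7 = -112882.43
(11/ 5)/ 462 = 1/ 210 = 0.00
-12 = -12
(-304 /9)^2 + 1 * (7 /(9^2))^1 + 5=92828 /81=1146.02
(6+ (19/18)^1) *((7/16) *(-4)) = -889/72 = -12.35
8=8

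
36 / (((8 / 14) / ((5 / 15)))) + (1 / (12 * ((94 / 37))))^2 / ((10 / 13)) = 267218437 / 12723840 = 21.00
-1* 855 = -855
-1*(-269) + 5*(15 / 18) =1639 / 6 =273.17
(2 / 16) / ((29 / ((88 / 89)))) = 11 / 2581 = 0.00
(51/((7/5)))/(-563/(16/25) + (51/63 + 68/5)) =-61200/1453667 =-0.04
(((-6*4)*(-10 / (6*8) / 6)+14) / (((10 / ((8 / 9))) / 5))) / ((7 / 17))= 3026 / 189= 16.01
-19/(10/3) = -57/10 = -5.70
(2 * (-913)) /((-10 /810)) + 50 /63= 9318128 /63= 147906.79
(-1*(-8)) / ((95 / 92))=736 / 95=7.75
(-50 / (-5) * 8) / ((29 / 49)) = 3920 / 29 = 135.17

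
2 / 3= 0.67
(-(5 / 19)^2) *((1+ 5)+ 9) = -375 / 361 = -1.04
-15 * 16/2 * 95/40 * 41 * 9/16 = -105165/16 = -6572.81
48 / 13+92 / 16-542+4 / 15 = -415187 / 780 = -532.29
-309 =-309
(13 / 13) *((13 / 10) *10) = 13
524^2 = 274576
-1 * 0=0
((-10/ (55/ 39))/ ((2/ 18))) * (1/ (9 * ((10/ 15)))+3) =-2223/ 11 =-202.09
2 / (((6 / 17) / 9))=51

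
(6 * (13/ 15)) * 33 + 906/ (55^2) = 171.90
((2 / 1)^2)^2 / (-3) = -16 / 3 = -5.33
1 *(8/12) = 2/3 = 0.67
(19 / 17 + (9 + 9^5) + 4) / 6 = 9843.85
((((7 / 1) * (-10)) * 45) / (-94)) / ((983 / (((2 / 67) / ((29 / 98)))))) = 308700 / 89768543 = 0.00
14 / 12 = 7 / 6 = 1.17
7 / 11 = 0.64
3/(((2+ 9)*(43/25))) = 0.16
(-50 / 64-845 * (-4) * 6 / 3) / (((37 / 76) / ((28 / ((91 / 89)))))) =365754845 / 962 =380202.54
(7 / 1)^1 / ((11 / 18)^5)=13226976 / 161051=82.13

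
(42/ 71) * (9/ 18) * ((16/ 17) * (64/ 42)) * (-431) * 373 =-68194.41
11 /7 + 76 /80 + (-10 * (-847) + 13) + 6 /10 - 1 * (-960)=1322457 /140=9446.12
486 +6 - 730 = -238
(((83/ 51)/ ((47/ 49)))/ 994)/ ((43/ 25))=14525/ 14636082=0.00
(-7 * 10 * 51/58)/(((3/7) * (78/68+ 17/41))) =-829430/9019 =-91.96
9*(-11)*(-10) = 990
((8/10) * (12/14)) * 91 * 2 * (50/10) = 624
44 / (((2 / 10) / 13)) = 2860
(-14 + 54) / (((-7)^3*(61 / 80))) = -3200 / 20923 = -0.15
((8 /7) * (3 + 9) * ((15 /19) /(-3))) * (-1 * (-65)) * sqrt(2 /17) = -31200 * sqrt(34) /2261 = -80.46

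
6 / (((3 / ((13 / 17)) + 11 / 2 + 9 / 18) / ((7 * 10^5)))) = 18200000 / 43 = 423255.81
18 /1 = 18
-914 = -914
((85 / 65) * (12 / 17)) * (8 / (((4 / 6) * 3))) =48 / 13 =3.69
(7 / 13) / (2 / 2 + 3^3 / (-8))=-56 / 247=-0.23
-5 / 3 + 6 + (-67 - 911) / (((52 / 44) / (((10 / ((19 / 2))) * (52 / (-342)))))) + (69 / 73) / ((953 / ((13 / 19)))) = 10305515806 / 75343227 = 136.78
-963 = -963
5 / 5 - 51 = -50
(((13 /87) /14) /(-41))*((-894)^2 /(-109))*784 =193947936 /129601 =1496.50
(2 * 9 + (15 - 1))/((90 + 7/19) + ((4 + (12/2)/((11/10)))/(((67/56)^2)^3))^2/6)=1805958793128090103233190944/5197785604659959410423214903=0.35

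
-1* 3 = -3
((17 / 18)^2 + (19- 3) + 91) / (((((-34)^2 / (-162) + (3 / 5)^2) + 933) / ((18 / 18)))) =873925 / 7502416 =0.12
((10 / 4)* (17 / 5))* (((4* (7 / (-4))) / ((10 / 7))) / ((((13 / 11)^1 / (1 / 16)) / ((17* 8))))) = -155771 / 520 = -299.56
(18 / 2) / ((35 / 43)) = 387 / 35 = 11.06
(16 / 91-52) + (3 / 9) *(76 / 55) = -771224 / 15015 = -51.36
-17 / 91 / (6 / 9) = -51 / 182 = -0.28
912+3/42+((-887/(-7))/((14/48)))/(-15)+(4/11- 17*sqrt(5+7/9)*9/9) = 4761913/5390- 34*sqrt(13)/3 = 842.61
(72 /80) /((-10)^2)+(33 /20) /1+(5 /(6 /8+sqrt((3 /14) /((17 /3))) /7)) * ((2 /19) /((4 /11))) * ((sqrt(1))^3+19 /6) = 9.41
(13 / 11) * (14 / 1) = 182 / 11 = 16.55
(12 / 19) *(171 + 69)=2880 / 19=151.58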